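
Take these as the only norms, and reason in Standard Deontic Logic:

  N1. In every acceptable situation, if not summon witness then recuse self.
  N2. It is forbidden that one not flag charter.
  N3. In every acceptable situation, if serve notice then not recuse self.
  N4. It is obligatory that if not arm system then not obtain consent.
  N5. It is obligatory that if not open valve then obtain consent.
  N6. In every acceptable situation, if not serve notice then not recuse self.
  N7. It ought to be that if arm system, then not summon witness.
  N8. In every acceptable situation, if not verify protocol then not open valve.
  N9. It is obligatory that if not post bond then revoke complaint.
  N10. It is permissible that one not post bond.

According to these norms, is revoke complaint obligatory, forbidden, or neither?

Neither

Premise 9 is O(¬post_bond → revoke_complaint), but O(¬post_bond) is not derivable from the premises (the permission P(¬post_bond) asserts only ¬O(post_bond), not O(¬post_bond)), so it does not yield O(revoke_complaint).
No premise or chain of K-axiom applications forces O(revoke_complaint), and none forces O(¬revoke_complaint). So revoke_complaint is neither obligatory nor forbidden under these norms.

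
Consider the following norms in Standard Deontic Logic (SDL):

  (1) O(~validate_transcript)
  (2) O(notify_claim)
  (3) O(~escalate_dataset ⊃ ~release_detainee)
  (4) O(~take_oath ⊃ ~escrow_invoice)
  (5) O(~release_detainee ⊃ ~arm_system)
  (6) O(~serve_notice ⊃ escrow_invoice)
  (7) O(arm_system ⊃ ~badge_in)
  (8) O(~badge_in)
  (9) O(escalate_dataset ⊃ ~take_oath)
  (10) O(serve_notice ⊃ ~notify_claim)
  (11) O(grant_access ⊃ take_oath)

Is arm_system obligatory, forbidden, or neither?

Premise 2 gives O(notify_claim).
The contrapositive of premise 10 (O(serve_notice ⊃ ~notify_claim)) is O(notify_claim ⊃ ~serve_notice), and O(notify_claim) is already established, so O(~serve_notice).
From O(~serve_notice) and premise 6, O(~serve_notice ⊃ escrow_invoice), we obtain O(escrow_invoice).
Premise 4 is O(~take_oath ⊃ ~escrow_invoice); contrapositively O(escrow_invoice ⊃ take_oath). Since O(escrow_invoice) holds, K gives O(take_oath).
The contrapositive of premise 9 (O(escalate_dataset ⊃ ~take_oath)) is O(take_oath ⊃ ~escalate_dataset), and O(take_oath) is already established, so O(~escalate_dataset).
Applying K to premise 3 (O(~escalate_dataset ⊃ ~release_detainee)) and O(~escalate_dataset) yields O(~release_detainee).
Premise 5 is O(~release_detainee ⊃ ~arm_system); since O(~release_detainee), deontic closure gives O(~arm_system).
Premises 1, 7, 8, 11 do not contribute to this derivation.
Thus O(~arm_system), which is F(arm_system): arm_system is forbidden.

Forbidden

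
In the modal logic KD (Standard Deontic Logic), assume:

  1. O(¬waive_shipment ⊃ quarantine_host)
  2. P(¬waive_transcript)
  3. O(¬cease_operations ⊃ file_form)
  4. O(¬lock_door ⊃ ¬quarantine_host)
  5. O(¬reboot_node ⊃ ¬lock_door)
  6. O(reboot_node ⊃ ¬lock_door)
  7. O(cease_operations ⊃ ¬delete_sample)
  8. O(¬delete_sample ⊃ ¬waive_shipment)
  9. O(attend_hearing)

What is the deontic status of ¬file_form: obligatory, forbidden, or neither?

Forbidden

Premises 6 and 5 are O(reboot_node ⊃ ¬lock_door) and O(¬reboot_node ⊃ ¬lock_door); every ideal world satisfies reboot_node or ¬reboot_node, so in either case ¬lock_door holds — hence O(¬lock_door).
Applying K to premise 4 (O(¬lock_door ⊃ ¬quarantine_host)) and O(¬lock_door) yields O(¬quarantine_host).
Premise 1, O(¬waive_shipment ⊃ quarantine_host), contraposes to O(¬quarantine_host ⊃ waive_shipment); with O(¬quarantine_host) we get O(waive_shipment).
Premise 8, O(¬delete_sample ⊃ ¬waive_shipment), contraposes to O(waive_shipment ⊃ delete_sample); with O(waive_shipment) we get O(delete_sample).
The contrapositive of premise 7 (O(cease_operations ⊃ ¬delete_sample)) is O(delete_sample ⊃ ¬cease_operations), and O(delete_sample) is already established, so O(¬cease_operations).
Applying K to premise 3 (O(¬cease_operations ⊃ file_form)) and O(¬cease_operations) yields O(file_form).
Premises 2, 9 do not contribute to this derivation.
Thus O(file_form), which is F(¬file_form): ¬file_form is forbidden.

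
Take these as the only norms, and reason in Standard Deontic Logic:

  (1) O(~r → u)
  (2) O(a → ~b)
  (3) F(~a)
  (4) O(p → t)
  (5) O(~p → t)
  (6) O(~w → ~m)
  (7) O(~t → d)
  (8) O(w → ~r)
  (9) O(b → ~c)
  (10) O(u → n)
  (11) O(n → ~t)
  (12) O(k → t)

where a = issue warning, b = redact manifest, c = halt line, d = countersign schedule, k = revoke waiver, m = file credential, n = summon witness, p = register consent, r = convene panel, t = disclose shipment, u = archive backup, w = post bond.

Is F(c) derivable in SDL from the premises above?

Premise 9 is O(b → ~c), but O(b) is not derivable from the premises, so it does not yield O(~c).
No other premise forces O(~c). An ideal world satisfying every premise can still have c true, so F(c) is not derivable.

No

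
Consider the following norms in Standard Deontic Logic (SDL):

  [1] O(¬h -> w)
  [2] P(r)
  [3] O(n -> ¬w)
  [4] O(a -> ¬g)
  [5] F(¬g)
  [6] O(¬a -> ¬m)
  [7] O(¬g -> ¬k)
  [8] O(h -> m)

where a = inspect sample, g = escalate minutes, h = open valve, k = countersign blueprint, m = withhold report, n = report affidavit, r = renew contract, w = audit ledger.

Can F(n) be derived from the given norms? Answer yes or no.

Yes

F(¬g) at premise 5 means O(g).
Premise 4, O(a -> ¬g), contraposes to O(g -> ¬a); with O(g) we get O(¬a).
Premise 6 is O(¬a -> ¬m); since O(¬a), deontic closure gives O(¬m).
Premise 8, O(h -> m), contraposes to O(¬m -> ¬h); with O(¬m) we get O(¬h).
From O(¬h) and premise 1, O(¬h -> w), we obtain O(w).
Premise 3 is O(n -> ¬w); contrapositively O(w -> ¬n). Since O(w) holds, K gives O(¬n).
Premises 2, 7 do not contribute to this derivation.
So O(¬n) holds, i.e. F(n). The claim follows.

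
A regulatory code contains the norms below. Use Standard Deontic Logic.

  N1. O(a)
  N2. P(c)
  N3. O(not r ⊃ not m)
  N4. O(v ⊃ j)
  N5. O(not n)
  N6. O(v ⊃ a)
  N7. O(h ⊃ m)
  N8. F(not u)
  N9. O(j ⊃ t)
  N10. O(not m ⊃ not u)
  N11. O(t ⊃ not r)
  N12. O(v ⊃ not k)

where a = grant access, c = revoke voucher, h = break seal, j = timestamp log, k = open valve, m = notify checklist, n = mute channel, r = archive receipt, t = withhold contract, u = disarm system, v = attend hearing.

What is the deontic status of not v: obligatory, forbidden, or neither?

Premise 8 is F(not u), i.e. O(u).
The contrapositive of premise 10 (O(not m ⊃ not u)) is O(u ⊃ m), and O(u) is already established, so O(m).
Premise 3, O(not r ⊃ not m), contraposes to O(m ⊃ r); with O(m) we get O(r).
Premise 11 is O(t ⊃ not r); contrapositively O(r ⊃ not t). Since O(r) holds, K gives O(not t).
Premise 9, O(j ⊃ t), contraposes to O(not t ⊃ not j); with O(not t) we get O(not j).
The contrapositive of premise 4 (O(v ⊃ j)) is O(not j ⊃ not v), and O(not j) is already established, so O(not v).
Premises 1, 2, 5, 6, 7, 12 do not contribute to this derivation.
Hence not v is obligatory.

Obligatory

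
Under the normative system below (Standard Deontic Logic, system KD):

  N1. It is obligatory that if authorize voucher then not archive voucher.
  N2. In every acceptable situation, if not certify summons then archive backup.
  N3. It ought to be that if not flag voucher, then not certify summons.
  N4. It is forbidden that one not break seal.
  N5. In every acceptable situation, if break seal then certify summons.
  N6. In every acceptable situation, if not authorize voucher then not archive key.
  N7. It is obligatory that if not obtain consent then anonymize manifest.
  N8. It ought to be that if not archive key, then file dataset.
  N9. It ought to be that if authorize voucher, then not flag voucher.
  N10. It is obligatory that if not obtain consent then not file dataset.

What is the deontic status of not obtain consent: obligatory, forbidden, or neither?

Forbidden

Premise 4 is F(¬break_seal), i.e. O(break_seal).
From O(break_seal) and premise 5, O(break_seal → certify_summons), we obtain O(certify_summons).
Premise 3, O(¬flag_voucher → ¬certify_summons), contraposes to O(certify_summons → flag_voucher); with O(certify_summons) we get O(flag_voucher).
Premise 9 is O(authorize_voucher → ¬flag_voucher); contrapositively O(flag_voucher → ¬authorize_voucher). Since O(flag_voucher) holds, K gives O(¬authorize_voucher).
From O(¬authorize_voucher) and premise 6, O(¬authorize_voucher → ¬archive_key), we obtain O(¬archive_key).
Premise 8 is O(¬archive_key → file_dataset); since O(¬archive_key), deontic closure gives O(file_dataset).
Premise 10 is O(¬obtain_consent → ¬file_dataset); contrapositively O(file_dataset → obtain_consent). Since O(file_dataset) holds, K gives O(obtain_consent).
Premises 1, 2, 7 do not contribute to this derivation.
Thus O(obtain_consent), which is F(¬obtain_consent): ¬obtain_consent is forbidden.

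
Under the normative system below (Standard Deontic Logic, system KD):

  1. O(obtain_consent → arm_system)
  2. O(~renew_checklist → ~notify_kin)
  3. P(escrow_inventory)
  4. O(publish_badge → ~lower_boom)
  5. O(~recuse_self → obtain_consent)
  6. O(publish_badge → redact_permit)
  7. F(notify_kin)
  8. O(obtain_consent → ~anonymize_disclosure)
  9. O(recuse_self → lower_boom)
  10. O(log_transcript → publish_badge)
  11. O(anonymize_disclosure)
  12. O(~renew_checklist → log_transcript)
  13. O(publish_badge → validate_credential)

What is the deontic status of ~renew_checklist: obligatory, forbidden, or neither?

From premise 11 we have O(anonymize_disclosure).
Premise 8, O(obtain_consent → ~anonymize_disclosure), contraposes to O(anonymize_disclosure → ~obtain_consent); with O(anonymize_disclosure) we get O(~obtain_consent).
Premise 5 is O(~recuse_self → obtain_consent); contrapositively O(~obtain_consent → recuse_self). Since O(~obtain_consent) holds, K gives O(recuse_self).
With premise 9, O(recuse_self → lower_boom), the K-axiom yields O(lower_boom).
Premise 4 is O(publish_badge → ~lower_boom); contrapositively O(lower_boom → ~publish_badge). Since O(lower_boom) holds, K gives O(~publish_badge).
The contrapositive of premise 10 (O(log_transcript → publish_badge)) is O(~publish_badge → ~log_transcript), and O(~publish_badge) is already established, so O(~log_transcript).
Premise 12 is O(~renew_checklist → log_transcript); contrapositively O(~log_transcript → renew_checklist). Since O(~log_transcript) holds, K gives O(renew_checklist).
Premises 1, 2, 3, 6, 7, 13 do not contribute to this derivation.
Thus O(renew_checklist), which is F(~renew_checklist): ~renew_checklist is forbidden.

Forbidden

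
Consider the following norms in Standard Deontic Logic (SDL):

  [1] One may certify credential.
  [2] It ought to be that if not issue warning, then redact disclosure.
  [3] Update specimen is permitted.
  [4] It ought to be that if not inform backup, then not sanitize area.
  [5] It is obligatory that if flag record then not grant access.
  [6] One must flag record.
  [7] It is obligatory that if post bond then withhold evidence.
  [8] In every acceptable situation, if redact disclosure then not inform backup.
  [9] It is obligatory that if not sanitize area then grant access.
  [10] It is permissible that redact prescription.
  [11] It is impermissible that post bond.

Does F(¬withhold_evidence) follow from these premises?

Premise 7 is O(post_bond → withhold_evidence), but O(post_bond) is not derivable from the premises, so it does not yield O(withhold_evidence).
No other premise forces O(withhold_evidence). An ideal world satisfying every premise can still have ¬withhold_evidence true, so F(¬withhold_evidence) is not derivable.

No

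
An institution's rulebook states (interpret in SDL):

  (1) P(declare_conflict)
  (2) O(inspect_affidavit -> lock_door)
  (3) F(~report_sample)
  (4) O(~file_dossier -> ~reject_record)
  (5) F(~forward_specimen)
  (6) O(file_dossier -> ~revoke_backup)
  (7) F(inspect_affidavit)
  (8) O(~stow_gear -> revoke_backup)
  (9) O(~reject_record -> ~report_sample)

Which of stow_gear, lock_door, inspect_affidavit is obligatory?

stow_gear

Premise 3, F(~report_sample), is equivalent to O(report_sample).
Premise 9 is O(~reject_record -> ~report_sample); contrapositively O(report_sample -> reject_record). Since O(report_sample) holds, K gives O(reject_record).
The contrapositive of premise 4 (O(~file_dossier -> ~reject_record)) is O(reject_record -> file_dossier), and O(reject_record) is already established, so O(file_dossier).
Applying K to premise 6 (O(file_dossier -> ~revoke_backup)) and O(file_dossier) yields O(~revoke_backup).
Premise 8, O(~stow_gear -> revoke_backup), contraposes to O(~revoke_backup -> stow_gear); with O(~revoke_backup) we get O(stow_gear).
So O(stow_gear) holds — stow_gear is obligatory. None of the other listed options is made obligatory by any chain of premises.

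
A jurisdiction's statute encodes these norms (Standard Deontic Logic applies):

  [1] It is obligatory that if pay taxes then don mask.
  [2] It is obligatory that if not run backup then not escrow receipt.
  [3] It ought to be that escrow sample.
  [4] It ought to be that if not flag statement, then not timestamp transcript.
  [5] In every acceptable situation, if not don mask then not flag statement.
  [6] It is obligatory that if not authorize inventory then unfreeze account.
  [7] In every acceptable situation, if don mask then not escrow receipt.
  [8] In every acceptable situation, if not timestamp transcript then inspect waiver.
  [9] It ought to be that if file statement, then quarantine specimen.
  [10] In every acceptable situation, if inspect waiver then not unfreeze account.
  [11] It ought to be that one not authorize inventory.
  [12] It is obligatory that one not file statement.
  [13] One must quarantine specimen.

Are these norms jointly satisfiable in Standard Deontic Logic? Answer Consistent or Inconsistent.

Consistent

Premise 9 is O(file_statement → quarantine_specimen); even if O(quarantine_specimen) held, inferring O(file_statement) would be affirming the consequent — invalid.
So O(file_statement) is not derivable, and the apparent clash with O(¬file_statement) does not arise.
A world satisfying every obligation exists (e.g. authorize_inventory=false, don_mask=true, escrow_receipt=false, escrow_sample=true, file_statement=false, flag_statement=true, inspect_waiver=false, pay_taxes=false, quarantine_specimen=true, run_backup=false, timestamp_transcript=true, unfreeze_account=true); no atom is both obligatory and forbidden, so the set is consistent.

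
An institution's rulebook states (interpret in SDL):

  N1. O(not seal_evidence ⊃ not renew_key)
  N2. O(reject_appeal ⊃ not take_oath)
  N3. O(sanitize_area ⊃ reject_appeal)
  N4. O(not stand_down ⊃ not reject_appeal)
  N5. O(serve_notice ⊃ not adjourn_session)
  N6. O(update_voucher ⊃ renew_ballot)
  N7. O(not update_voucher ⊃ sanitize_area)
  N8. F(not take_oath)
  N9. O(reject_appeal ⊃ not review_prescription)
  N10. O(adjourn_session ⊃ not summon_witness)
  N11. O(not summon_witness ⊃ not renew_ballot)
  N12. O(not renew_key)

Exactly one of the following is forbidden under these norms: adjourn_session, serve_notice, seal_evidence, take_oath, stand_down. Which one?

Premise 8 is F(not take_oath), i.e. O(take_oath).
The contrapositive of premise 2 (O(reject_appeal ⊃ not take_oath)) is O(take_oath ⊃ not reject_appeal), and O(take_oath) is already established, so O(not reject_appeal).
Premise 3 is O(sanitize_area ⊃ reject_appeal); contrapositively O(not reject_appeal ⊃ not sanitize_area). Since O(not reject_appeal) holds, K gives O(not sanitize_area).
Premise 7 is O(not update_voucher ⊃ sanitize_area); contrapositively O(not sanitize_area ⊃ update_voucher). Since O(not sanitize_area) holds, K gives O(update_voucher).
From O(update_voucher) and premise 6, O(update_voucher ⊃ renew_ballot), we obtain O(renew_ballot).
The contrapositive of premise 11 (O(not summon_witness ⊃ not renew_ballot)) is O(renew_ballot ⊃ summon_witness), and O(renew_ballot) is already established, so O(summon_witness).
Premise 10, O(adjourn_session ⊃ not summon_witness), contraposes to O(summon_witness ⊃ not adjourn_session); with O(summon_witness) we get O(not adjourn_session).
So O(not adjourn_session) holds, i.e. adjourn_session is forbidden. None of the other listed options is forbidden under the premises.

adjourn_session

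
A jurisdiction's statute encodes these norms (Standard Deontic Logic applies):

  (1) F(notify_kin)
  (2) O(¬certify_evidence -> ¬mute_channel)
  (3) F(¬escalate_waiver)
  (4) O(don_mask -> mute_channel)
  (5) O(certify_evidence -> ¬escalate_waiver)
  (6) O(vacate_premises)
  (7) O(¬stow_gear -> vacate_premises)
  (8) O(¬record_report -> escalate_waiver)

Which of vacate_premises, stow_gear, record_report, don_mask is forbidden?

Premise 3 is F(¬escalate_waiver), i.e. O(escalate_waiver).
Premise 5, O(certify_evidence -> ¬escalate_waiver), contraposes to O(escalate_waiver -> ¬certify_evidence); with O(escalate_waiver) we get O(¬certify_evidence).
With premise 2, O(¬certify_evidence -> ¬mute_channel), the K-axiom yields O(¬mute_channel).
The contrapositive of premise 4 (O(don_mask -> mute_channel)) is O(¬mute_channel -> ¬don_mask), and O(¬mute_channel) is already established, so O(¬don_mask).
So O(¬don_mask) holds, i.e. don_mask is forbidden. None of the other listed options is forbidden under the premises.

don_mask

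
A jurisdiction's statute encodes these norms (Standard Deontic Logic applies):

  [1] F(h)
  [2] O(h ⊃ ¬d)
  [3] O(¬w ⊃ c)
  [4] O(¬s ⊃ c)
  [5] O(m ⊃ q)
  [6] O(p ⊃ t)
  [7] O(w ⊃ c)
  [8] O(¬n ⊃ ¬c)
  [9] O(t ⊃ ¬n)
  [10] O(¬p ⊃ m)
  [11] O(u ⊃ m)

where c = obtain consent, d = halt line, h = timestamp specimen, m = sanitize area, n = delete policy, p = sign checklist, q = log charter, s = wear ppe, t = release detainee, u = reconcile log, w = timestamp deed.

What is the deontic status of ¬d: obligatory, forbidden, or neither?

Neither

Premise 2 is O(h ⊃ ¬d), but O(h) is not derivable from the premises, so it does not yield O(¬d).
No premise or chain of K-axiom applications forces O(¬d), and none forces O(d). So ¬d is neither obligatory nor forbidden under these norms.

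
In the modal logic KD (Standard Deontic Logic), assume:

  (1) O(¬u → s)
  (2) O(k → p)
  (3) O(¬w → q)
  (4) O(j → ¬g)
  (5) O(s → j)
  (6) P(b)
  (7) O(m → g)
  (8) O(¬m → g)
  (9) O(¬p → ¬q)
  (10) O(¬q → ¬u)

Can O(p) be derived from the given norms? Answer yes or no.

Yes

Premises 8 and 7 are O(¬m → g) and O(m → g); every ideal world satisfies ¬m or m, so in either case g holds — hence O(g).
Premise 4 is O(j → ¬g); contrapositively O(g → ¬j). Since O(g) holds, K gives O(¬j).
The contrapositive of premise 5 (O(s → j)) is O(¬j → ¬s), and O(¬j) is already established, so O(¬s).
Premise 1 is O(¬u → s); contrapositively O(¬s → u). Since O(¬s) holds, K gives O(u).
Premise 10 is O(¬q → ¬u); contrapositively O(u → q). Since O(u) holds, K gives O(q).
The contrapositive of premise 9 (O(¬p → ¬q)) is O(q → p), and O(q) is already established, so O(p).
Premises 2, 3, 6 do not contribute to this derivation.
So O(p) follows.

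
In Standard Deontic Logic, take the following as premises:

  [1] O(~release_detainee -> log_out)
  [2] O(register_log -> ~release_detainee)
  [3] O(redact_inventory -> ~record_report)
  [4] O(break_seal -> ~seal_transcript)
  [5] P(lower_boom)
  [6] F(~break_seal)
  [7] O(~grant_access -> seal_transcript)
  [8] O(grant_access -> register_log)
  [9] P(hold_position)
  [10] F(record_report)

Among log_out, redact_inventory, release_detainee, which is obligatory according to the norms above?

log_out

F(~break_seal) at premise 6 means O(break_seal).
With premise 4, O(break_seal -> ~seal_transcript), the K-axiom yields O(~seal_transcript).
Premise 7, O(~grant_access -> seal_transcript), contraposes to O(~seal_transcript -> grant_access); with O(~seal_transcript) we get O(grant_access).
From O(grant_access) and premise 8, O(grant_access -> register_log), we obtain O(register_log).
Premise 2 is O(register_log -> ~release_detainee); since O(register_log), deontic closure gives O(~release_detainee).
Applying K to premise 1 (O(~release_detainee -> log_out)) and O(~release_detainee) yields O(log_out).
So O(log_out) holds — log_out is obligatory. None of the other listed options is made obligatory by any chain of premises.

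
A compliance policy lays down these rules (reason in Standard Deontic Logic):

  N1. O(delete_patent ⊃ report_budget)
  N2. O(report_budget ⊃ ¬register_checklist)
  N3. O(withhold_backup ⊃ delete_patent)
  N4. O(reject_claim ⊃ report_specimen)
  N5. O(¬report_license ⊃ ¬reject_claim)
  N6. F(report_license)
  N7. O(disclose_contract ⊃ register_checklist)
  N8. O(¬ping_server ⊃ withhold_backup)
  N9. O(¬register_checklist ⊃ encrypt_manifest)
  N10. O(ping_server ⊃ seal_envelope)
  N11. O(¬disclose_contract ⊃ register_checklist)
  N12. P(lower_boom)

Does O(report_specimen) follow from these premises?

No

Premise 4 is O(reject_claim ⊃ report_specimen), but O(reject_claim) is not derivable from the premises, so it does not yield O(report_specimen).
No other premise forces O(report_specimen). An ideal world satisfying every premise can still have report_specimen false, so O(report_specimen) is not derivable.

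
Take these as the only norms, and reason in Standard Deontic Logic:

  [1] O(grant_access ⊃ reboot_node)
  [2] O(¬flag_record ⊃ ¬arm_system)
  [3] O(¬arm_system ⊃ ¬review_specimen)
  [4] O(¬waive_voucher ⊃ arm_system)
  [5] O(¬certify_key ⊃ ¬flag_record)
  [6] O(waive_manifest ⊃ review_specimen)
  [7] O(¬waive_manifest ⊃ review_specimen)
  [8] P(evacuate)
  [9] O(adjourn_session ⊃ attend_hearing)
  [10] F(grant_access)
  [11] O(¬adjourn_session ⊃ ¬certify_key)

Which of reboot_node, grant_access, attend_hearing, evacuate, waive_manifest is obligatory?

Premises 6 and 7 cover both cases: O(waive_manifest ⊃ review_specimen) and O(¬waive_manifest ⊃ review_specimen). Since waive_manifest ∨ ¬waive_manifest is a tautology, O(review_specimen) follows.
The contrapositive of premise 3 (O(¬arm_system ⊃ ¬review_specimen)) is O(review_specimen ⊃ arm_system), and O(review_specimen) is already established, so O(arm_system).
The contrapositive of premise 2 (O(¬flag_record ⊃ ¬arm_system)) is O(arm_system ⊃ flag_record), and O(arm_system) is already established, so O(flag_record).
Premise 5 is O(¬certify_key ⊃ ¬flag_record); contrapositively O(flag_record ⊃ certify_key). Since O(flag_record) holds, K gives O(certify_key).
Premise 11, O(¬adjourn_session ⊃ ¬certify_key), contraposes to O(certify_key ⊃ adjourn_session); with O(certify_key) we get O(adjourn_session).
Applying K to premise 9 (O(adjourn_session ⊃ attend_hearing)) and O(adjourn_session) yields O(attend_hearing).
So O(attend_hearing) holds — attend_hearing is obligatory. None of the other listed options is made obligatory by any chain of premises.

attend_hearing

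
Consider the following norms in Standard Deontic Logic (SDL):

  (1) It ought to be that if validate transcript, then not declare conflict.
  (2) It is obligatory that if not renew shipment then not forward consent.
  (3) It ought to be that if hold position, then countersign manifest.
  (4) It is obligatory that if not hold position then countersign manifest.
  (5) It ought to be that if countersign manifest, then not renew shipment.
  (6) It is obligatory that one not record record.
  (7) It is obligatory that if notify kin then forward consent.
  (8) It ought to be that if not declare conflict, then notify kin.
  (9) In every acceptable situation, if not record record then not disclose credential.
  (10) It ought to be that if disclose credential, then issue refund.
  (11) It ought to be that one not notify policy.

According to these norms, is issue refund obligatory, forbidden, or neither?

Neither

Premise 10 is O(disclose_credential → issue_refund), but O(disclose_credential) is not derivable from the premises, so it does not yield O(issue_refund).
No premise or chain of K-axiom applications forces O(issue_refund), and none forces O(¬issue_refund). So issue_refund is neither obligatory nor forbidden under these norms.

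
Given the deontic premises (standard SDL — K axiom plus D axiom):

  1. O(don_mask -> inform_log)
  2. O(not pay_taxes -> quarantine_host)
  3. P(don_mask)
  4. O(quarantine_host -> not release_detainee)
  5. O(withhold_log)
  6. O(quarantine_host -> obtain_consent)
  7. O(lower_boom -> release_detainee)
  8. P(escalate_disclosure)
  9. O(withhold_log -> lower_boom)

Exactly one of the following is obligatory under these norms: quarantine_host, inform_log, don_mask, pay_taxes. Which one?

From premise 5 we have O(withhold_log).
Applying K to premise 9 (O(withhold_log -> lower_boom)) and O(withhold_log) yields O(lower_boom).
Applying K to premise 7 (O(lower_boom -> release_detainee)) and O(lower_boom) yields O(release_detainee).
The contrapositive of premise 4 (O(quarantine_host -> not release_detainee)) is O(release_detainee -> not quarantine_host), and O(release_detainee) is already established, so O(not quarantine_host).
Premise 2, O(not pay_taxes -> quarantine_host), contraposes to O(not quarantine_host -> pay_taxes); with O(not quarantine_host) we get O(pay_taxes).
So O(pay_taxes) holds — pay_taxes is obligatory. None of the other listed options is made obligatory by any chain of premises.

pay_taxes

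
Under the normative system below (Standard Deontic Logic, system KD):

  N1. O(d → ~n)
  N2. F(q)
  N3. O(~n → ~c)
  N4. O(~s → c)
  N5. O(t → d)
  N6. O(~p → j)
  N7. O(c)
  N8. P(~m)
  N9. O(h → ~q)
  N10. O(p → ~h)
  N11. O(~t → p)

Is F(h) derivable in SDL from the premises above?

Premise 7 gives O(c).
Premise 3 is O(~n → ~c); contrapositively O(c → n). Since O(c) holds, K gives O(n).
Premise 1 is O(d → ~n); contrapositively O(n → ~d). Since O(n) holds, K gives O(~d).
Premise 5, O(t → d), contraposes to O(~d → ~t); with O(~d) we get O(~t).
From O(~t) and premise 11, O(~t → p), we obtain O(p).
Premise 10 is O(p → ~h); since O(p), deontic closure gives O(~h).
Premises 2, 4, 6, 8, 9 do not contribute to this derivation.
So O(~h) holds, i.e. F(h). The claim follows.

Yes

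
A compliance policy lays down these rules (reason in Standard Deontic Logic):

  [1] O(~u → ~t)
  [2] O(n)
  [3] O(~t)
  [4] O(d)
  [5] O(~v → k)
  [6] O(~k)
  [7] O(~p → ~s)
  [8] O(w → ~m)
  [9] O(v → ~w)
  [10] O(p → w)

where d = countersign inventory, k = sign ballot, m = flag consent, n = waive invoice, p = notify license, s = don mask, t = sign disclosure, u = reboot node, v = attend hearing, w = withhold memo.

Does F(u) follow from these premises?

Premise 1 is O(~u → ~t); even if O(~t) held, inferring O(~u) would be affirming the consequent — invalid.
No other premise forces O(~u). An ideal world satisfying every premise can still have u true, so F(u) is not derivable.

No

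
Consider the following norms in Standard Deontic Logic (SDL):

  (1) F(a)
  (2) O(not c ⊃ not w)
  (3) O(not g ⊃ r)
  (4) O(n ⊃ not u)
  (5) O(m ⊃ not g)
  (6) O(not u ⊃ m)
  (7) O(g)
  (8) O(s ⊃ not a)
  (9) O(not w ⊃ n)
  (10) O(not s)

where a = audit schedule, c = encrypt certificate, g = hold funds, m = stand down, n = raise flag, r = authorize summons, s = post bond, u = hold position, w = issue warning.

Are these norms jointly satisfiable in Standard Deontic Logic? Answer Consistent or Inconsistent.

Consistent

Premise 8 is O(s ⊃ not a); even if O(not a) held, inferring O(s) would be affirming the consequent — invalid.
So O(s) is not derivable, and the apparent clash with O(not s) does not arise.
A world satisfying every obligation exists (e.g. a=false, c=true, g=true, m=false, n=false, r=false, s=false, u=true, w=true); no atom is both obligatory and forbidden, so the set is consistent.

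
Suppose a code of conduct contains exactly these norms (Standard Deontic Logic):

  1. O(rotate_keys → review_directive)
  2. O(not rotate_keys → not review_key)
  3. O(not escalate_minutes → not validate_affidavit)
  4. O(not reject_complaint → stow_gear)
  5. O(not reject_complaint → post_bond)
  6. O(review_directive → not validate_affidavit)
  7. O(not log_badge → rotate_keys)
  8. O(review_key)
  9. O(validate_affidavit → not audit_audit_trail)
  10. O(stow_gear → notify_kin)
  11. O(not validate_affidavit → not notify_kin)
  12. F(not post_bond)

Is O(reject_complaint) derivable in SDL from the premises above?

Yes

From premise 8 we have O(review_key).
Premise 2 is O(not rotate_keys → not review_key); contrapositively O(review_key → rotate_keys). Since O(review_key) holds, K gives O(rotate_keys).
From O(rotate_keys) and premise 1, O(rotate_keys → review_directive), we obtain O(review_directive).
From O(review_directive) and premise 6, O(review_directive → not validate_affidavit), we obtain O(not validate_affidavit).
Applying K to premise 11 (O(not validate_affidavit → not notify_kin)) and O(not validate_affidavit) yields O(not notify_kin).
The contrapositive of premise 10 (O(stow_gear → notify_kin)) is O(not notify_kin → not stow_gear), and O(not notify_kin) is already established, so O(not stow_gear).
The contrapositive of premise 4 (O(not reject_complaint → stow_gear)) is O(not stow_gear → reject_complaint), and O(not stow_gear) is already established, so O(reject_complaint).
Premises 3, 5, 7, 9, 12 do not contribute to this derivation.
So O(reject_complaint) follows.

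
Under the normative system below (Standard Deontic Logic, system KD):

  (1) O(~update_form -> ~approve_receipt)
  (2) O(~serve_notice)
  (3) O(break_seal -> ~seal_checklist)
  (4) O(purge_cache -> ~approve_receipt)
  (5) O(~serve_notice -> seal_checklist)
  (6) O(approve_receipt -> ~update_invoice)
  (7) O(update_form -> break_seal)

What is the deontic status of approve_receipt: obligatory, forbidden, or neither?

Premise 2 gives O(~serve_notice).
With premise 5, O(~serve_notice -> seal_checklist), the K-axiom yields O(seal_checklist).
Premise 3 is O(break_seal -> ~seal_checklist); contrapositively O(seal_checklist -> ~break_seal). Since O(seal_checklist) holds, K gives O(~break_seal).
Premise 7 is O(update_form -> break_seal); contrapositively O(~break_seal -> ~update_form). Since O(~break_seal) holds, K gives O(~update_form).
From O(~update_form) and premise 1, O(~update_form -> ~approve_receipt), we obtain O(~approve_receipt).
Premises 4, 6 do not contribute to this derivation.
Thus O(~approve_receipt), which is F(approve_receipt): approve_receipt is forbidden.

Forbidden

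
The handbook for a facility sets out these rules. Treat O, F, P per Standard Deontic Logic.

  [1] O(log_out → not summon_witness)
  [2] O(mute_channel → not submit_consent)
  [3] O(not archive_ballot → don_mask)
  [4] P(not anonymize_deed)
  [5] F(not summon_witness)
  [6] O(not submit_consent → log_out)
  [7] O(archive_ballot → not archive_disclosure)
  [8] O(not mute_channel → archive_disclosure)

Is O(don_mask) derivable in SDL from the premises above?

F(not summon_witness) at premise 5 means O(summon_witness).
Premise 1 is O(log_out → not summon_witness); contrapositively O(summon_witness → not log_out). Since O(summon_witness) holds, K gives O(not log_out).
Premise 6, O(not submit_consent → log_out), contraposes to O(not log_out → submit_consent); with O(not log_out) we get O(submit_consent).
Premise 2 is O(mute_channel → not submit_consent); contrapositively O(submit_consent → not mute_channel). Since O(submit_consent) holds, K gives O(not mute_channel).
From O(not mute_channel) and premise 8, O(not mute_channel → archive_disclosure), we obtain O(archive_disclosure).
The contrapositive of premise 7 (O(archive_ballot → not archive_disclosure)) is O(archive_disclosure → not archive_ballot), and O(archive_disclosure) is already established, so O(not archive_ballot).
Applying K to premise 3 (O(not archive_ballot → don_mask)) and O(not archive_ballot) yields O(don_mask).
Premise 4 does not contribute to this derivation.
So O(don_mask) follows.

Yes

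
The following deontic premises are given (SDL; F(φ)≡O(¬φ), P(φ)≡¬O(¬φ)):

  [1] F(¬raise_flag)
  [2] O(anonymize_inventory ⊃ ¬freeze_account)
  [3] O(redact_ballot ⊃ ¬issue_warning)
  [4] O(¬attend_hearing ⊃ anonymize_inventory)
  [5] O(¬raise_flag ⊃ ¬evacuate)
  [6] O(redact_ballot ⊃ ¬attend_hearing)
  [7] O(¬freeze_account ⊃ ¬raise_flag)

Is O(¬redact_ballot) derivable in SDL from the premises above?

Premise 1 is F(¬raise_flag), i.e. O(raise_flag).
Premise 7, O(¬freeze_account ⊃ ¬raise_flag), contraposes to O(raise_flag ⊃ freeze_account); with O(raise_flag) we get O(freeze_account).
Premise 2 is O(anonymize_inventory ⊃ ¬freeze_account); contrapositively O(freeze_account ⊃ ¬anonymize_inventory). Since O(freeze_account) holds, K gives O(¬anonymize_inventory).
Premise 4, O(¬attend_hearing ⊃ anonymize_inventory), contraposes to O(¬anonymize_inventory ⊃ attend_hearing); with O(¬anonymize_inventory) we get O(attend_hearing).
The contrapositive of premise 6 (O(redact_ballot ⊃ ¬attend_hearing)) is O(attend_hearing ⊃ ¬redact_ballot), and O(attend_hearing) is already established, so O(¬redact_ballot).
Premises 3, 5 do not contribute to this derivation.
So O(¬redact_ballot) follows.

Yes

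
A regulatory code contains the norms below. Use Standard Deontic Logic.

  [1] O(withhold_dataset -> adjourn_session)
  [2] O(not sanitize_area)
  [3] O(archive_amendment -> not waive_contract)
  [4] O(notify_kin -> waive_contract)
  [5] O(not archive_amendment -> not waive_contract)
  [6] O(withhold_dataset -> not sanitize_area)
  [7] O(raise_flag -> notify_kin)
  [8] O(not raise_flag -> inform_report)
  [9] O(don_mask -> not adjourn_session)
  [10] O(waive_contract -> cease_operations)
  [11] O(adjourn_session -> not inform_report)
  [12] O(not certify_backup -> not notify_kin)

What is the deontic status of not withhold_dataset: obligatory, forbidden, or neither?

Obligatory

Premises 5 and 3 cover both cases: O(not archive_amendment -> not waive_contract) and O(archive_amendment -> not waive_contract). Since not archive_amendment ∨ archive_amendment is a tautology, O(not waive_contract) follows.
Premise 4, O(notify_kin -> waive_contract), contraposes to O(not waive_contract -> not notify_kin); with O(not waive_contract) we get O(not notify_kin).
Premise 7, O(raise_flag -> notify_kin), contraposes to O(not notify_kin -> not raise_flag); with O(not notify_kin) we get O(not raise_flag).
With premise 8, O(not raise_flag -> inform_report), the K-axiom yields O(inform_report).
The contrapositive of premise 11 (O(adjourn_session -> not inform_report)) is O(inform_report -> not adjourn_session), and O(inform_report) is already established, so O(not adjourn_session).
Premise 1 is O(withhold_dataset -> adjourn_session); contrapositively O(not adjourn_session -> not withhold_dataset). Since O(not adjourn_session) holds, K gives O(not withhold_dataset).
Premises 2, 6, 9, 10, 12 do not contribute to this derivation.
Hence not withhold_dataset is obligatory.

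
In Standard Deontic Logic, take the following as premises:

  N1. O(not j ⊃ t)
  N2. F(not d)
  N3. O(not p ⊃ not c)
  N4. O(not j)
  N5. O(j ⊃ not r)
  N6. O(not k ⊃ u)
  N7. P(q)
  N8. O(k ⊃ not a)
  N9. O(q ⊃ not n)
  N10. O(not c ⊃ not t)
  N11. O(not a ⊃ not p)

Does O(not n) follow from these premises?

No

Premise 9 is O(q ⊃ not n), but O(q) is not derivable from the premises (the permission P(q) asserts only not O(not q), not O(q)), so it does not yield O(not n).
No other premise forces O(not n). An ideal world satisfying every premise can still have not n false, so O(not n) is not derivable.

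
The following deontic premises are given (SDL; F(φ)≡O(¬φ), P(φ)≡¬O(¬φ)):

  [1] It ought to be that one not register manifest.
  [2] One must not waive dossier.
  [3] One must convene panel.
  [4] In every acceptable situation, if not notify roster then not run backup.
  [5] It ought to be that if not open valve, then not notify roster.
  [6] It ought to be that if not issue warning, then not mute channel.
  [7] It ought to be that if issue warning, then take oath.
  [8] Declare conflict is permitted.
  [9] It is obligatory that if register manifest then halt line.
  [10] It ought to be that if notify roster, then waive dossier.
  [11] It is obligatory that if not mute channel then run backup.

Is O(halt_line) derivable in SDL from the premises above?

Premise 9 is O(register_manifest → halt_line), but O(register_manifest) is not derivable from the premises, so it does not yield O(halt_line).
No other premise forces O(halt_line). An ideal world satisfying every premise can still have halt_line false, so O(halt_line) is not derivable.

No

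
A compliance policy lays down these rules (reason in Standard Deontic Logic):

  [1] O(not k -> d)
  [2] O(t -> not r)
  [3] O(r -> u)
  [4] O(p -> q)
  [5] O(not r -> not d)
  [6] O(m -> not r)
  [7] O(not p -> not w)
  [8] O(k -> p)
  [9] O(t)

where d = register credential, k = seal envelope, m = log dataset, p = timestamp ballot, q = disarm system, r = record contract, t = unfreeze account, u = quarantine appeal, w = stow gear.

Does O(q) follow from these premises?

Premise 9 gives O(t).
Premise 2 is O(t -> not r); since O(t), deontic closure gives O(not r).
Premise 5 is O(not r -> not d); since O(not r), deontic closure gives O(not d).
Premise 1 is O(not k -> d); contrapositively O(not d -> k). Since O(not d) holds, K gives O(k).
From O(k) and premise 8, O(k -> p), we obtain O(p).
Premise 4 is O(p -> q); since O(p), deontic closure gives O(q).
Premises 3, 6, 7 do not contribute to this derivation.
So O(q) follows.

Yes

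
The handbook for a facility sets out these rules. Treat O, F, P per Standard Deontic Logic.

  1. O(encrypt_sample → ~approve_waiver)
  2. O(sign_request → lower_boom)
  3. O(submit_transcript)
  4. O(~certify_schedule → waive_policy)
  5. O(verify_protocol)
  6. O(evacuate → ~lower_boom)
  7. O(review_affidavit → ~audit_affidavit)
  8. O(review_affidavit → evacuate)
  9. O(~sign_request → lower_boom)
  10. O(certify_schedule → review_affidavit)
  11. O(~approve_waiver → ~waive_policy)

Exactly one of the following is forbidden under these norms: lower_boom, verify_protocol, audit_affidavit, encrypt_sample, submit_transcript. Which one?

encrypt_sample

Premises 9 and 2 cover both cases: O(~sign_request → lower_boom) and O(sign_request → lower_boom). Since ~sign_request ∨ sign_request is a tautology, O(lower_boom) follows.
Premise 6 is O(evacuate → ~lower_boom); contrapositively O(lower_boom → ~evacuate). Since O(lower_boom) holds, K gives O(~evacuate).
The contrapositive of premise 8 (O(review_affidavit → evacuate)) is O(~evacuate → ~review_affidavit), and O(~evacuate) is already established, so O(~review_affidavit).
Premise 10, O(certify_schedule → review_affidavit), contraposes to O(~review_affidavit → ~certify_schedule); with O(~review_affidavit) we get O(~certify_schedule).
Premise 4 is O(~certify_schedule → waive_policy); since O(~certify_schedule), deontic closure gives O(waive_policy).
Premise 11 is O(~approve_waiver → ~waive_policy); contrapositively O(waive_policy → approve_waiver). Since O(waive_policy) holds, K gives O(approve_waiver).
Premise 1, O(encrypt_sample → ~approve_waiver), contraposes to O(approve_waiver → ~encrypt_sample); with O(approve_waiver) we get O(~encrypt_sample).
So O(~encrypt_sample) holds, i.e. encrypt_sample is forbidden. None of the other listed options is forbidden under the premises.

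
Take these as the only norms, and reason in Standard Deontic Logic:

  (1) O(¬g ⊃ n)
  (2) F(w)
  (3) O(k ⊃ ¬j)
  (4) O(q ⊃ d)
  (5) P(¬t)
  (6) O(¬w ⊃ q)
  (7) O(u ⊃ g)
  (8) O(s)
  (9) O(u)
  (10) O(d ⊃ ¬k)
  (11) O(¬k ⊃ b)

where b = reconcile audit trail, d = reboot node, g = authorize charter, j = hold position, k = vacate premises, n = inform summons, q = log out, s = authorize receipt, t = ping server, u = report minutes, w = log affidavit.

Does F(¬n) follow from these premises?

No

Premise 1 is O(¬g ⊃ n), but O(¬g) is not derivable from the premises, so it does not yield O(n).
No other premise forces O(n). An ideal world satisfying every premise can still have ¬n true, so F(¬n) is not derivable.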